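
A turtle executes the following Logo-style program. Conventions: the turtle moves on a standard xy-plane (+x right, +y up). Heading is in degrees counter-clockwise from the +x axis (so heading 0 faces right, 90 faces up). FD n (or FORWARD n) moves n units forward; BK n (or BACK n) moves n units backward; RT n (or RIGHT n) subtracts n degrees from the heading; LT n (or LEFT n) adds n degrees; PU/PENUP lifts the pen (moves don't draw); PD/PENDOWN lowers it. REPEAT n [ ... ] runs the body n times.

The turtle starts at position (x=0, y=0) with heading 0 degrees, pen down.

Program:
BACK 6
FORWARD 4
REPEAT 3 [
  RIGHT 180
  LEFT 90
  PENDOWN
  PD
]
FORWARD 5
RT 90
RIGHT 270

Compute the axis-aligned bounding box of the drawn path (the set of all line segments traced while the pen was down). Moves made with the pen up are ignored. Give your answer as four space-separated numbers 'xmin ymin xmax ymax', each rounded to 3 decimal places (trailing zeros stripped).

Executing turtle program step by step:
Start: pos=(0,0), heading=0, pen down
BK 6: (0,0) -> (-6,0) [heading=0, draw]
FD 4: (-6,0) -> (-2,0) [heading=0, draw]
REPEAT 3 [
  -- iteration 1/3 --
  RT 180: heading 0 -> 180
  LT 90: heading 180 -> 270
  PD: pen down
  PD: pen down
  -- iteration 2/3 --
  RT 180: heading 270 -> 90
  LT 90: heading 90 -> 180
  PD: pen down
  PD: pen down
  -- iteration 3/3 --
  RT 180: heading 180 -> 0
  LT 90: heading 0 -> 90
  PD: pen down
  PD: pen down
]
FD 5: (-2,0) -> (-2,5) [heading=90, draw]
RT 90: heading 90 -> 0
RT 270: heading 0 -> 90
Final: pos=(-2,5), heading=90, 3 segment(s) drawn

Segment endpoints: x in {-6, -2, -2, 0}, y in {0, 5}
xmin=-6, ymin=0, xmax=0, ymax=5

Answer: -6 0 0 5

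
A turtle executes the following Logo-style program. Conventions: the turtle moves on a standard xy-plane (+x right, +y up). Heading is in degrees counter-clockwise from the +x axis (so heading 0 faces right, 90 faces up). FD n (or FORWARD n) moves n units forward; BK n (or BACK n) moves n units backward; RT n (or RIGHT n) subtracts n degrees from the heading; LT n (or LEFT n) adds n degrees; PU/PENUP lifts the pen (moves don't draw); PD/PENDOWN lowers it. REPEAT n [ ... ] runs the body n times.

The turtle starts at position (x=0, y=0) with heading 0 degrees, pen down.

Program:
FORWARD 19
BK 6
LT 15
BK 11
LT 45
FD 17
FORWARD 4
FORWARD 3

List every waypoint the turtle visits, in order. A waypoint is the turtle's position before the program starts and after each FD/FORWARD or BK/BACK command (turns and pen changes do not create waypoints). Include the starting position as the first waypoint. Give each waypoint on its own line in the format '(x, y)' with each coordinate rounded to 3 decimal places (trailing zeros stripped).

Answer: (0, 0)
(19, 0)
(13, 0)
(2.375, -2.847)
(10.875, 11.875)
(12.875, 15.34)
(14.375, 17.938)

Derivation:
Executing turtle program step by step:
Start: pos=(0,0), heading=0, pen down
FD 19: (0,0) -> (19,0) [heading=0, draw]
BK 6: (19,0) -> (13,0) [heading=0, draw]
LT 15: heading 0 -> 15
BK 11: (13,0) -> (2.375,-2.847) [heading=15, draw]
LT 45: heading 15 -> 60
FD 17: (2.375,-2.847) -> (10.875,11.875) [heading=60, draw]
FD 4: (10.875,11.875) -> (12.875,15.34) [heading=60, draw]
FD 3: (12.875,15.34) -> (14.375,17.938) [heading=60, draw]
Final: pos=(14.375,17.938), heading=60, 6 segment(s) drawn
Waypoints (7 total):
(0, 0)
(19, 0)
(13, 0)
(2.375, -2.847)
(10.875, 11.875)
(12.875, 15.34)
(14.375, 17.938)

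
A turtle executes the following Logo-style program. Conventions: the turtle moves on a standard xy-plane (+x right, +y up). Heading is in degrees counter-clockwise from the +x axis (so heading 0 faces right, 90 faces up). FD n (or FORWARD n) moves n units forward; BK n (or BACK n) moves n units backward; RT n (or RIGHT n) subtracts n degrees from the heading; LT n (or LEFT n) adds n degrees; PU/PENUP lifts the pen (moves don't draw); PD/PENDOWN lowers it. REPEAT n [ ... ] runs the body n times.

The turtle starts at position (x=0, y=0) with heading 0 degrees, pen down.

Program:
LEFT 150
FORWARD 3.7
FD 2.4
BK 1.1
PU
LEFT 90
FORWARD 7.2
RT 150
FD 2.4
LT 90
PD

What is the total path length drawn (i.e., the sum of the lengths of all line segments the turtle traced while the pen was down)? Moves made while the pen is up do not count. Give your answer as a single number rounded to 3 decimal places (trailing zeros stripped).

Executing turtle program step by step:
Start: pos=(0,0), heading=0, pen down
LT 150: heading 0 -> 150
FD 3.7: (0,0) -> (-3.204,1.85) [heading=150, draw]
FD 2.4: (-3.204,1.85) -> (-5.283,3.05) [heading=150, draw]
BK 1.1: (-5.283,3.05) -> (-4.33,2.5) [heading=150, draw]
PU: pen up
LT 90: heading 150 -> 240
FD 7.2: (-4.33,2.5) -> (-7.93,-3.735) [heading=240, move]
RT 150: heading 240 -> 90
FD 2.4: (-7.93,-3.735) -> (-7.93,-1.335) [heading=90, move]
LT 90: heading 90 -> 180
PD: pen down
Final: pos=(-7.93,-1.335), heading=180, 3 segment(s) drawn

Segment lengths:
  seg 1: (0,0) -> (-3.204,1.85), length = 3.7
  seg 2: (-3.204,1.85) -> (-5.283,3.05), length = 2.4
  seg 3: (-5.283,3.05) -> (-4.33,2.5), length = 1.1
Total = 7.2

Answer: 7.2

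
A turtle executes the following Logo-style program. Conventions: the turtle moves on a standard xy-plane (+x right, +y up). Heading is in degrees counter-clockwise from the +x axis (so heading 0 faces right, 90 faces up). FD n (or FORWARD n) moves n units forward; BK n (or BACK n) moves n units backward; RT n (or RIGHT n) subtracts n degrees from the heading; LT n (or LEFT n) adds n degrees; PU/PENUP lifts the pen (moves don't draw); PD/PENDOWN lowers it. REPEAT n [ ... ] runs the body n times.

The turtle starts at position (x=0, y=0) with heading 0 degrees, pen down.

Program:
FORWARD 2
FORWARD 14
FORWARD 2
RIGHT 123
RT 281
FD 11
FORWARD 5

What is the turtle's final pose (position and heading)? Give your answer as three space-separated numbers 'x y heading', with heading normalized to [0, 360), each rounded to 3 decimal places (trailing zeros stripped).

Executing turtle program step by step:
Start: pos=(0,0), heading=0, pen down
FD 2: (0,0) -> (2,0) [heading=0, draw]
FD 14: (2,0) -> (16,0) [heading=0, draw]
FD 2: (16,0) -> (18,0) [heading=0, draw]
RT 123: heading 0 -> 237
RT 281: heading 237 -> 316
FD 11: (18,0) -> (25.913,-7.641) [heading=316, draw]
FD 5: (25.913,-7.641) -> (29.509,-11.115) [heading=316, draw]
Final: pos=(29.509,-11.115), heading=316, 5 segment(s) drawn

Answer: 29.509 -11.115 316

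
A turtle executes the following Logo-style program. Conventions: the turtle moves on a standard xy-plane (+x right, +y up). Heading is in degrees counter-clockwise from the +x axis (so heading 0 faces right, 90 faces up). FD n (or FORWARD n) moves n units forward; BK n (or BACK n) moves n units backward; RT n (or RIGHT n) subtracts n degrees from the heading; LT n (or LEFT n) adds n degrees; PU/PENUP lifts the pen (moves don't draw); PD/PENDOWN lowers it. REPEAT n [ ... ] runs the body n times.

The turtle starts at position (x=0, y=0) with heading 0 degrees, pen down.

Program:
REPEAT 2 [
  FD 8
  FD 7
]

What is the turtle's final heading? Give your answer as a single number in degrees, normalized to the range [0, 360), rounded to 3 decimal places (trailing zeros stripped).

Answer: 0

Derivation:
Executing turtle program step by step:
Start: pos=(0,0), heading=0, pen down
REPEAT 2 [
  -- iteration 1/2 --
  FD 8: (0,0) -> (8,0) [heading=0, draw]
  FD 7: (8,0) -> (15,0) [heading=0, draw]
  -- iteration 2/2 --
  FD 8: (15,0) -> (23,0) [heading=0, draw]
  FD 7: (23,0) -> (30,0) [heading=0, draw]
]
Final: pos=(30,0), heading=0, 4 segment(s) drawn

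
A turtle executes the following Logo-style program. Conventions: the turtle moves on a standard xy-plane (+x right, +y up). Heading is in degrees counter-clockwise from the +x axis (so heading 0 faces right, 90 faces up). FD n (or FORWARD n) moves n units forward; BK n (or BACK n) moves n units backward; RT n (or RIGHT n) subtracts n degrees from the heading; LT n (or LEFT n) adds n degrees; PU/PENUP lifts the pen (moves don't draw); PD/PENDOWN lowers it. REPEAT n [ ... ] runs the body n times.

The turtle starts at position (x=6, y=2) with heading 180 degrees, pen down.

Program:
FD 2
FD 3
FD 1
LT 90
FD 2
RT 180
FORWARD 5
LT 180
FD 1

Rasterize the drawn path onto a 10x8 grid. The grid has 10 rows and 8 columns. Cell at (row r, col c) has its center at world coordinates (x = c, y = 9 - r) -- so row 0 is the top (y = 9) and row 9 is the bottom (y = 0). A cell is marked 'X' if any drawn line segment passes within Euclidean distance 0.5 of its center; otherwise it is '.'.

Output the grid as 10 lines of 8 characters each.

Segment 0: (6,2) -> (4,2)
Segment 1: (4,2) -> (1,2)
Segment 2: (1,2) -> (0,2)
Segment 3: (0,2) -> (-0,0)
Segment 4: (-0,0) -> (-0,5)
Segment 5: (-0,5) -> (-0,4)

Answer: ........
........
........
........
X.......
X.......
X.......
XXXXXXX.
X.......
X.......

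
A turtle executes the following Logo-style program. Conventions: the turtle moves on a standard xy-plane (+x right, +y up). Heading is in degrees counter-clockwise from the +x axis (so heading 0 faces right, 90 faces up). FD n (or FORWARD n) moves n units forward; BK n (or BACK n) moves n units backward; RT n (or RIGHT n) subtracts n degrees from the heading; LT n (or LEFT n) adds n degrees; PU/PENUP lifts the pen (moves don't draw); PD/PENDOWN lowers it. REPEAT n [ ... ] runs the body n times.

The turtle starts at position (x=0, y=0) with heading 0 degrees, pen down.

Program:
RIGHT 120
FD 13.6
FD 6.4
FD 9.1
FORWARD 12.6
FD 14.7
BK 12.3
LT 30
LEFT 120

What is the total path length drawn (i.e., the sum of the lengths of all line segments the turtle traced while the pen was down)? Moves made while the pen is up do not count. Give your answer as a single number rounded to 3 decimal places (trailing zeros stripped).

Answer: 68.7

Derivation:
Executing turtle program step by step:
Start: pos=(0,0), heading=0, pen down
RT 120: heading 0 -> 240
FD 13.6: (0,0) -> (-6.8,-11.778) [heading=240, draw]
FD 6.4: (-6.8,-11.778) -> (-10,-17.321) [heading=240, draw]
FD 9.1: (-10,-17.321) -> (-14.55,-25.201) [heading=240, draw]
FD 12.6: (-14.55,-25.201) -> (-20.85,-36.113) [heading=240, draw]
FD 14.7: (-20.85,-36.113) -> (-28.2,-48.844) [heading=240, draw]
BK 12.3: (-28.2,-48.844) -> (-22.05,-38.192) [heading=240, draw]
LT 30: heading 240 -> 270
LT 120: heading 270 -> 30
Final: pos=(-22.05,-38.192), heading=30, 6 segment(s) drawn

Segment lengths:
  seg 1: (0,0) -> (-6.8,-11.778), length = 13.6
  seg 2: (-6.8,-11.778) -> (-10,-17.321), length = 6.4
  seg 3: (-10,-17.321) -> (-14.55,-25.201), length = 9.1
  seg 4: (-14.55,-25.201) -> (-20.85,-36.113), length = 12.6
  seg 5: (-20.85,-36.113) -> (-28.2,-48.844), length = 14.7
  seg 6: (-28.2,-48.844) -> (-22.05,-38.192), length = 12.3
Total = 68.7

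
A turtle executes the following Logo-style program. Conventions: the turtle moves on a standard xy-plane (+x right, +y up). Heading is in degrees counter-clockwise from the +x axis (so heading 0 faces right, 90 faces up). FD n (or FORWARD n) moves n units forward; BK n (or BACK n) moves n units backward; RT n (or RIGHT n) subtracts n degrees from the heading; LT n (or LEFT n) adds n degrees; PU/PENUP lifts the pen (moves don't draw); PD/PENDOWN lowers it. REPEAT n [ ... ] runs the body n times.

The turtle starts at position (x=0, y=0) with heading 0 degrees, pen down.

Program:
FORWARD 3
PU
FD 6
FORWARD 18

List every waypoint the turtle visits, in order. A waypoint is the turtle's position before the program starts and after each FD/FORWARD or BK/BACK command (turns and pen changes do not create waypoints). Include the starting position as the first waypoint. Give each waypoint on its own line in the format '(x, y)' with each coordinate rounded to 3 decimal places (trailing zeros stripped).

Answer: (0, 0)
(3, 0)
(9, 0)
(27, 0)

Derivation:
Executing turtle program step by step:
Start: pos=(0,0), heading=0, pen down
FD 3: (0,0) -> (3,0) [heading=0, draw]
PU: pen up
FD 6: (3,0) -> (9,0) [heading=0, move]
FD 18: (9,0) -> (27,0) [heading=0, move]
Final: pos=(27,0), heading=0, 1 segment(s) drawn
Waypoints (4 total):
(0, 0)
(3, 0)
(9, 0)
(27, 0)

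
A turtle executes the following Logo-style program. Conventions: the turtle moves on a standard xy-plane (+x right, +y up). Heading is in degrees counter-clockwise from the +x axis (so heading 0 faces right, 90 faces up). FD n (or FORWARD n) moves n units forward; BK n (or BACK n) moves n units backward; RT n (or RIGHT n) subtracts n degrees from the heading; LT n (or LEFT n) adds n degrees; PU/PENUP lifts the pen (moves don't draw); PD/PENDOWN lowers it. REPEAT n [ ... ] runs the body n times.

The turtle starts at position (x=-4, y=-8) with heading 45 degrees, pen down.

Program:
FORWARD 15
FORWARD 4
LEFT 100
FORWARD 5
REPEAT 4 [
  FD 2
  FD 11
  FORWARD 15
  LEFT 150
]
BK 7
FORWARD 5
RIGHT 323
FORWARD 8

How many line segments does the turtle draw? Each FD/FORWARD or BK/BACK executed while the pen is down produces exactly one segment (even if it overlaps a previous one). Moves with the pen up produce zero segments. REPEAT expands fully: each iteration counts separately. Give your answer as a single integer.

Answer: 18

Derivation:
Executing turtle program step by step:
Start: pos=(-4,-8), heading=45, pen down
FD 15: (-4,-8) -> (6.607,2.607) [heading=45, draw]
FD 4: (6.607,2.607) -> (9.435,5.435) [heading=45, draw]
LT 100: heading 45 -> 145
FD 5: (9.435,5.435) -> (5.339,8.303) [heading=145, draw]
REPEAT 4 [
  -- iteration 1/4 --
  FD 2: (5.339,8.303) -> (3.701,9.45) [heading=145, draw]
  FD 11: (3.701,9.45) -> (-5.31,15.759) [heading=145, draw]
  FD 15: (-5.31,15.759) -> (-17.597,24.363) [heading=145, draw]
  LT 150: heading 145 -> 295
  -- iteration 2/4 --
  FD 2: (-17.597,24.363) -> (-16.752,22.55) [heading=295, draw]
  FD 11: (-16.752,22.55) -> (-12.103,12.581) [heading=295, draw]
  FD 15: (-12.103,12.581) -> (-5.764,-1.014) [heading=295, draw]
  LT 150: heading 295 -> 85
  -- iteration 3/4 --
  FD 2: (-5.764,-1.014) -> (-5.589,0.979) [heading=85, draw]
  FD 11: (-5.589,0.979) -> (-4.631,11.937) [heading=85, draw]
  FD 15: (-4.631,11.937) -> (-3.323,26.88) [heading=85, draw]
  LT 150: heading 85 -> 235
  -- iteration 4/4 --
  FD 2: (-3.323,26.88) -> (-4.47,25.242) [heading=235, draw]
  FD 11: (-4.47,25.242) -> (-10.78,16.231) [heading=235, draw]
  FD 15: (-10.78,16.231) -> (-19.383,3.944) [heading=235, draw]
  LT 150: heading 235 -> 25
]
BK 7: (-19.383,3.944) -> (-25.728,0.985) [heading=25, draw]
FD 5: (-25.728,0.985) -> (-21.196,3.098) [heading=25, draw]
RT 323: heading 25 -> 62
FD 8: (-21.196,3.098) -> (-17.44,10.162) [heading=62, draw]
Final: pos=(-17.44,10.162), heading=62, 18 segment(s) drawn
Segments drawn: 18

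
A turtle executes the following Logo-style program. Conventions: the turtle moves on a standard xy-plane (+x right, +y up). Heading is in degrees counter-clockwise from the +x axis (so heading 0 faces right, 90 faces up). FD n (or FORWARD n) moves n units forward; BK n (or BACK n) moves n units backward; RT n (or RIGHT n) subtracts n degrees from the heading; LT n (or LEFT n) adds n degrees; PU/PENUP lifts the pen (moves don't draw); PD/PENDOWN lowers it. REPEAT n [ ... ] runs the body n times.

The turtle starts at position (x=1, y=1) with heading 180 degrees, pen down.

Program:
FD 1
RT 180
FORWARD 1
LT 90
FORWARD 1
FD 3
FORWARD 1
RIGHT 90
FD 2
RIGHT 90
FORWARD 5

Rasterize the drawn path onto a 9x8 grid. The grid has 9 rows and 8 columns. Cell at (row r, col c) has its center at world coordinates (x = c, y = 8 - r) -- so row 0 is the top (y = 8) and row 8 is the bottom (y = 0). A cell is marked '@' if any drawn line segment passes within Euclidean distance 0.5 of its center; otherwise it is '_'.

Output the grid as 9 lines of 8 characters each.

Answer: ________
________
_@@@____
_@_@____
_@_@____
_@_@____
_@_@____
@@_@____
________

Derivation:
Segment 0: (1,1) -> (0,1)
Segment 1: (0,1) -> (1,1)
Segment 2: (1,1) -> (1,2)
Segment 3: (1,2) -> (1,5)
Segment 4: (1,5) -> (1,6)
Segment 5: (1,6) -> (3,6)
Segment 6: (3,6) -> (3,1)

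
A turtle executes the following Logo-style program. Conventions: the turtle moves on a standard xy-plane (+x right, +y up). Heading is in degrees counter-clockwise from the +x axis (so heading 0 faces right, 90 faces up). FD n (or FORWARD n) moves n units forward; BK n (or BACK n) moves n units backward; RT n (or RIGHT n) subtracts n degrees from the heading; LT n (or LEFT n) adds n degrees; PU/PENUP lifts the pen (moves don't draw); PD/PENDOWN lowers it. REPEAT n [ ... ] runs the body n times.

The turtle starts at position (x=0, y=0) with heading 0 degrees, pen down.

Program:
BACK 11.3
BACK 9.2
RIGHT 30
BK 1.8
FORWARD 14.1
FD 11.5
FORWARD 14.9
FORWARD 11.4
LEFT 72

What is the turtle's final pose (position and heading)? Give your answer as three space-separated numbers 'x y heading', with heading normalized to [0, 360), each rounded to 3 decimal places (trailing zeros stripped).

Answer: 22.888 -25.05 42

Derivation:
Executing turtle program step by step:
Start: pos=(0,0), heading=0, pen down
BK 11.3: (0,0) -> (-11.3,0) [heading=0, draw]
BK 9.2: (-11.3,0) -> (-20.5,0) [heading=0, draw]
RT 30: heading 0 -> 330
BK 1.8: (-20.5,0) -> (-22.059,0.9) [heading=330, draw]
FD 14.1: (-22.059,0.9) -> (-9.848,-6.15) [heading=330, draw]
FD 11.5: (-9.848,-6.15) -> (0.111,-11.9) [heading=330, draw]
FD 14.9: (0.111,-11.9) -> (13.015,-19.35) [heading=330, draw]
FD 11.4: (13.015,-19.35) -> (22.888,-25.05) [heading=330, draw]
LT 72: heading 330 -> 42
Final: pos=(22.888,-25.05), heading=42, 7 segment(s) drawn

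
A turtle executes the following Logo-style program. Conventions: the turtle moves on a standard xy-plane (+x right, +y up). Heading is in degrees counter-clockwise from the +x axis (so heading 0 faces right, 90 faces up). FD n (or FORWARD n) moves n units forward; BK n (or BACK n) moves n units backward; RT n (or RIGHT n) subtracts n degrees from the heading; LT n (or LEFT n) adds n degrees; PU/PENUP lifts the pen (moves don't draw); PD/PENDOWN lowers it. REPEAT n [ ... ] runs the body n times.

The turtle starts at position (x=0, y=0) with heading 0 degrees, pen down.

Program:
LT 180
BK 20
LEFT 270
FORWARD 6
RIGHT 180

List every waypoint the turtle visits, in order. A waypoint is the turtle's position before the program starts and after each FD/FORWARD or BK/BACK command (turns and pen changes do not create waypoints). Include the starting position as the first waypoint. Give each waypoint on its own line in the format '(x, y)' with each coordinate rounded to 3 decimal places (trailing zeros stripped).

Answer: (0, 0)
(20, 0)
(20, 6)

Derivation:
Executing turtle program step by step:
Start: pos=(0,0), heading=0, pen down
LT 180: heading 0 -> 180
BK 20: (0,0) -> (20,0) [heading=180, draw]
LT 270: heading 180 -> 90
FD 6: (20,0) -> (20,6) [heading=90, draw]
RT 180: heading 90 -> 270
Final: pos=(20,6), heading=270, 2 segment(s) drawn
Waypoints (3 total):
(0, 0)
(20, 0)
(20, 6)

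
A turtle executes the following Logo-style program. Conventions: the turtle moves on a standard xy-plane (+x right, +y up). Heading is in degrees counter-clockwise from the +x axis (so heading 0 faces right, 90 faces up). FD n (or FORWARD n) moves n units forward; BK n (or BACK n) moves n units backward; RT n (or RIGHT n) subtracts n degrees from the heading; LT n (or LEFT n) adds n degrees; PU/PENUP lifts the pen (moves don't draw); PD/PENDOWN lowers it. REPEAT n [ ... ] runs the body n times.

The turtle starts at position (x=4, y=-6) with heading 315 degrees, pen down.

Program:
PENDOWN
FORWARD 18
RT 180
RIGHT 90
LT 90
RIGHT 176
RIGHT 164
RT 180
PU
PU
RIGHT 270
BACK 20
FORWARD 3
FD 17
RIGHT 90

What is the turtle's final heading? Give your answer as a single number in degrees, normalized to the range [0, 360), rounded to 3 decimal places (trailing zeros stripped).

Answer: 335

Derivation:
Executing turtle program step by step:
Start: pos=(4,-6), heading=315, pen down
PD: pen down
FD 18: (4,-6) -> (16.728,-18.728) [heading=315, draw]
RT 180: heading 315 -> 135
RT 90: heading 135 -> 45
LT 90: heading 45 -> 135
RT 176: heading 135 -> 319
RT 164: heading 319 -> 155
RT 180: heading 155 -> 335
PU: pen up
PU: pen up
RT 270: heading 335 -> 65
BK 20: (16.728,-18.728) -> (8.276,-36.854) [heading=65, move]
FD 3: (8.276,-36.854) -> (9.543,-34.135) [heading=65, move]
FD 17: (9.543,-34.135) -> (16.728,-18.728) [heading=65, move]
RT 90: heading 65 -> 335
Final: pos=(16.728,-18.728), heading=335, 1 segment(s) drawn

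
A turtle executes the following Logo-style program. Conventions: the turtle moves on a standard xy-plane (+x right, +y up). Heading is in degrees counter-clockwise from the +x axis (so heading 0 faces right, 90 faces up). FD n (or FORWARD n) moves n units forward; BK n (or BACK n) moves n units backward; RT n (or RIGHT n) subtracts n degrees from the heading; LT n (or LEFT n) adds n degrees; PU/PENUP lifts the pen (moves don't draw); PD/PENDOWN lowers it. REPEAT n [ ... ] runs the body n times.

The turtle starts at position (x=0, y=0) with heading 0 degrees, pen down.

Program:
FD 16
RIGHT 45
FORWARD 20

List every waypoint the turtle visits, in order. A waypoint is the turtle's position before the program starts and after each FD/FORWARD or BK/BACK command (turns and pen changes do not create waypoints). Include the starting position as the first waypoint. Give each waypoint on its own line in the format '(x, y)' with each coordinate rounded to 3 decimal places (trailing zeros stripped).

Answer: (0, 0)
(16, 0)
(30.142, -14.142)

Derivation:
Executing turtle program step by step:
Start: pos=(0,0), heading=0, pen down
FD 16: (0,0) -> (16,0) [heading=0, draw]
RT 45: heading 0 -> 315
FD 20: (16,0) -> (30.142,-14.142) [heading=315, draw]
Final: pos=(30.142,-14.142), heading=315, 2 segment(s) drawn
Waypoints (3 total):
(0, 0)
(16, 0)
(30.142, -14.142)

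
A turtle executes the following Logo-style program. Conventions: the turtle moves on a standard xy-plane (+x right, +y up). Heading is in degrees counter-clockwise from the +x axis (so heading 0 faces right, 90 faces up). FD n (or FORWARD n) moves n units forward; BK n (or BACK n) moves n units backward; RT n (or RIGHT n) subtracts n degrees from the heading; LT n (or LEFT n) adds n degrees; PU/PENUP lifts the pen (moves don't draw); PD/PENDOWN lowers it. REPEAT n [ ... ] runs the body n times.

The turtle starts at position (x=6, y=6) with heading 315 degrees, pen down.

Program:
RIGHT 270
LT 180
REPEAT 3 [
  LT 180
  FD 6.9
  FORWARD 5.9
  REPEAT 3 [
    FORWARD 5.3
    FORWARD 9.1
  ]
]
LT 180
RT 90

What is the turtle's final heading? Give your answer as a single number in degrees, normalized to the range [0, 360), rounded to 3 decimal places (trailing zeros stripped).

Executing turtle program step by step:
Start: pos=(6,6), heading=315, pen down
RT 270: heading 315 -> 45
LT 180: heading 45 -> 225
REPEAT 3 [
  -- iteration 1/3 --
  LT 180: heading 225 -> 45
  FD 6.9: (6,6) -> (10.879,10.879) [heading=45, draw]
  FD 5.9: (10.879,10.879) -> (15.051,15.051) [heading=45, draw]
  REPEAT 3 [
    -- iteration 1/3 --
    FD 5.3: (15.051,15.051) -> (18.799,18.799) [heading=45, draw]
    FD 9.1: (18.799,18.799) -> (25.233,25.233) [heading=45, draw]
    -- iteration 2/3 --
    FD 5.3: (25.233,25.233) -> (28.981,28.981) [heading=45, draw]
    FD 9.1: (28.981,28.981) -> (35.416,35.416) [heading=45, draw]
    -- iteration 3/3 --
    FD 5.3: (35.416,35.416) -> (39.163,39.163) [heading=45, draw]
    FD 9.1: (39.163,39.163) -> (45.598,45.598) [heading=45, draw]
  ]
  -- iteration 2/3 --
  LT 180: heading 45 -> 225
  FD 6.9: (45.598,45.598) -> (40.719,40.719) [heading=225, draw]
  FD 5.9: (40.719,40.719) -> (36.547,36.547) [heading=225, draw]
  REPEAT 3 [
    -- iteration 1/3 --
    FD 5.3: (36.547,36.547) -> (32.799,32.799) [heading=225, draw]
    FD 9.1: (32.799,32.799) -> (26.365,26.365) [heading=225, draw]
    -- iteration 2/3 --
    FD 5.3: (26.365,26.365) -> (22.617,22.617) [heading=225, draw]
    FD 9.1: (22.617,22.617) -> (16.182,16.182) [heading=225, draw]
    -- iteration 3/3 --
    FD 5.3: (16.182,16.182) -> (12.435,12.435) [heading=225, draw]
    FD 9.1: (12.435,12.435) -> (6,6) [heading=225, draw]
  ]
  -- iteration 3/3 --
  LT 180: heading 225 -> 45
  FD 6.9: (6,6) -> (10.879,10.879) [heading=45, draw]
  FD 5.9: (10.879,10.879) -> (15.051,15.051) [heading=45, draw]
  REPEAT 3 [
    -- iteration 1/3 --
    FD 5.3: (15.051,15.051) -> (18.799,18.799) [heading=45, draw]
    FD 9.1: (18.799,18.799) -> (25.233,25.233) [heading=45, draw]
    -- iteration 2/3 --
    FD 5.3: (25.233,25.233) -> (28.981,28.981) [heading=45, draw]
    FD 9.1: (28.981,28.981) -> (35.416,35.416) [heading=45, draw]
    -- iteration 3/3 --
    FD 5.3: (35.416,35.416) -> (39.163,39.163) [heading=45, draw]
    FD 9.1: (39.163,39.163) -> (45.598,45.598) [heading=45, draw]
  ]
]
LT 180: heading 45 -> 225
RT 90: heading 225 -> 135
Final: pos=(45.598,45.598), heading=135, 24 segment(s) drawn

Answer: 135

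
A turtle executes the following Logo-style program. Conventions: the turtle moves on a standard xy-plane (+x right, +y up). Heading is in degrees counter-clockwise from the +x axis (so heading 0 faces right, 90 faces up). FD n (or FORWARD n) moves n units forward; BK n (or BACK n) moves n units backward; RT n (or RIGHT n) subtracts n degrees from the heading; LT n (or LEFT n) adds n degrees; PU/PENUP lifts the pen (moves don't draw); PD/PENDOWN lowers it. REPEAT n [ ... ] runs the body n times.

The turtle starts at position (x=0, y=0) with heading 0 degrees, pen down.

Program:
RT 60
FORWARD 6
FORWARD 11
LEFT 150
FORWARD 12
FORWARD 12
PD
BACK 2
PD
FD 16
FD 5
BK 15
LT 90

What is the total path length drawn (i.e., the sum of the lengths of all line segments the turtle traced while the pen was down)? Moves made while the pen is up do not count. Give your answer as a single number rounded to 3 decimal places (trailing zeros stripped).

Executing turtle program step by step:
Start: pos=(0,0), heading=0, pen down
RT 60: heading 0 -> 300
FD 6: (0,0) -> (3,-5.196) [heading=300, draw]
FD 11: (3,-5.196) -> (8.5,-14.722) [heading=300, draw]
LT 150: heading 300 -> 90
FD 12: (8.5,-14.722) -> (8.5,-2.722) [heading=90, draw]
FD 12: (8.5,-2.722) -> (8.5,9.278) [heading=90, draw]
PD: pen down
BK 2: (8.5,9.278) -> (8.5,7.278) [heading=90, draw]
PD: pen down
FD 16: (8.5,7.278) -> (8.5,23.278) [heading=90, draw]
FD 5: (8.5,23.278) -> (8.5,28.278) [heading=90, draw]
BK 15: (8.5,28.278) -> (8.5,13.278) [heading=90, draw]
LT 90: heading 90 -> 180
Final: pos=(8.5,13.278), heading=180, 8 segment(s) drawn

Segment lengths:
  seg 1: (0,0) -> (3,-5.196), length = 6
  seg 2: (3,-5.196) -> (8.5,-14.722), length = 11
  seg 3: (8.5,-14.722) -> (8.5,-2.722), length = 12
  seg 4: (8.5,-2.722) -> (8.5,9.278), length = 12
  seg 5: (8.5,9.278) -> (8.5,7.278), length = 2
  seg 6: (8.5,7.278) -> (8.5,23.278), length = 16
  seg 7: (8.5,23.278) -> (8.5,28.278), length = 5
  seg 8: (8.5,28.278) -> (8.5,13.278), length = 15
Total = 79

Answer: 79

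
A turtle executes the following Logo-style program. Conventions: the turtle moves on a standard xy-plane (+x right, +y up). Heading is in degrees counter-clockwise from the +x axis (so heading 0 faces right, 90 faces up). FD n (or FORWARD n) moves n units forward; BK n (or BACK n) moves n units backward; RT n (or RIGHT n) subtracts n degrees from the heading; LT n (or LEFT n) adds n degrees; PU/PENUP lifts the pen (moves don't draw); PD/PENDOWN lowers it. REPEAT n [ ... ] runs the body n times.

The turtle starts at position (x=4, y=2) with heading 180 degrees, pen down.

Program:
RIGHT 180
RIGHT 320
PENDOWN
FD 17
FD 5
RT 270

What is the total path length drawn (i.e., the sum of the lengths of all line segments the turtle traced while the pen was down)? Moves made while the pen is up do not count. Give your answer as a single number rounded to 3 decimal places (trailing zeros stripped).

Executing turtle program step by step:
Start: pos=(4,2), heading=180, pen down
RT 180: heading 180 -> 0
RT 320: heading 0 -> 40
PD: pen down
FD 17: (4,2) -> (17.023,12.927) [heading=40, draw]
FD 5: (17.023,12.927) -> (20.853,16.141) [heading=40, draw]
RT 270: heading 40 -> 130
Final: pos=(20.853,16.141), heading=130, 2 segment(s) drawn

Segment lengths:
  seg 1: (4,2) -> (17.023,12.927), length = 17
  seg 2: (17.023,12.927) -> (20.853,16.141), length = 5
Total = 22

Answer: 22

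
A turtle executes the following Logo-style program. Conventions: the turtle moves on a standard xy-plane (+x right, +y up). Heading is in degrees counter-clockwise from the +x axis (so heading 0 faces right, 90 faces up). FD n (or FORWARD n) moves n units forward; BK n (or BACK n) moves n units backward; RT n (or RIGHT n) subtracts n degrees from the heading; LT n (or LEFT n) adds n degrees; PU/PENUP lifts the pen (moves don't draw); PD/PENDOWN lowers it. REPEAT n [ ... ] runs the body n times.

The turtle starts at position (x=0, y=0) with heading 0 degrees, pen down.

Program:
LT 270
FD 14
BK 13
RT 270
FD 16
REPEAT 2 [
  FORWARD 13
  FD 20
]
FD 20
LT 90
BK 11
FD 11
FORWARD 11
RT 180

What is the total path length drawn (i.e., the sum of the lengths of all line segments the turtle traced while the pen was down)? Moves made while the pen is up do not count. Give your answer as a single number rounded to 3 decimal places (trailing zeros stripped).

Answer: 162

Derivation:
Executing turtle program step by step:
Start: pos=(0,0), heading=0, pen down
LT 270: heading 0 -> 270
FD 14: (0,0) -> (0,-14) [heading=270, draw]
BK 13: (0,-14) -> (0,-1) [heading=270, draw]
RT 270: heading 270 -> 0
FD 16: (0,-1) -> (16,-1) [heading=0, draw]
REPEAT 2 [
  -- iteration 1/2 --
  FD 13: (16,-1) -> (29,-1) [heading=0, draw]
  FD 20: (29,-1) -> (49,-1) [heading=0, draw]
  -- iteration 2/2 --
  FD 13: (49,-1) -> (62,-1) [heading=0, draw]
  FD 20: (62,-1) -> (82,-1) [heading=0, draw]
]
FD 20: (82,-1) -> (102,-1) [heading=0, draw]
LT 90: heading 0 -> 90
BK 11: (102,-1) -> (102,-12) [heading=90, draw]
FD 11: (102,-12) -> (102,-1) [heading=90, draw]
FD 11: (102,-1) -> (102,10) [heading=90, draw]
RT 180: heading 90 -> 270
Final: pos=(102,10), heading=270, 11 segment(s) drawn

Segment lengths:
  seg 1: (0,0) -> (0,-14), length = 14
  seg 2: (0,-14) -> (0,-1), length = 13
  seg 3: (0,-1) -> (16,-1), length = 16
  seg 4: (16,-1) -> (29,-1), length = 13
  seg 5: (29,-1) -> (49,-1), length = 20
  seg 6: (49,-1) -> (62,-1), length = 13
  seg 7: (62,-1) -> (82,-1), length = 20
  seg 8: (82,-1) -> (102,-1), length = 20
  seg 9: (102,-1) -> (102,-12), length = 11
  seg 10: (102,-12) -> (102,-1), length = 11
  seg 11: (102,-1) -> (102,10), length = 11
Total = 162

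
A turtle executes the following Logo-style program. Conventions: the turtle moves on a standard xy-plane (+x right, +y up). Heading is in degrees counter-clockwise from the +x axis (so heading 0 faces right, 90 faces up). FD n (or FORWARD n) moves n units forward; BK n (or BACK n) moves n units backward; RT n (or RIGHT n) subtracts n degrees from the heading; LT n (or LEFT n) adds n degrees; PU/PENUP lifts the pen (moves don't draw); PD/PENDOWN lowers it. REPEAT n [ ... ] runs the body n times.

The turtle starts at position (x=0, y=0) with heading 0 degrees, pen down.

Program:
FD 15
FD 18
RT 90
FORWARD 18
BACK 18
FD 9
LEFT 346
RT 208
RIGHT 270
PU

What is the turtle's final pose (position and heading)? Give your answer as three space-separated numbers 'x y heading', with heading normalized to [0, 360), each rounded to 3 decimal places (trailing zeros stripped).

Answer: 33 -9 138

Derivation:
Executing turtle program step by step:
Start: pos=(0,0), heading=0, pen down
FD 15: (0,0) -> (15,0) [heading=0, draw]
FD 18: (15,0) -> (33,0) [heading=0, draw]
RT 90: heading 0 -> 270
FD 18: (33,0) -> (33,-18) [heading=270, draw]
BK 18: (33,-18) -> (33,0) [heading=270, draw]
FD 9: (33,0) -> (33,-9) [heading=270, draw]
LT 346: heading 270 -> 256
RT 208: heading 256 -> 48
RT 270: heading 48 -> 138
PU: pen up
Final: pos=(33,-9), heading=138, 5 segment(s) drawn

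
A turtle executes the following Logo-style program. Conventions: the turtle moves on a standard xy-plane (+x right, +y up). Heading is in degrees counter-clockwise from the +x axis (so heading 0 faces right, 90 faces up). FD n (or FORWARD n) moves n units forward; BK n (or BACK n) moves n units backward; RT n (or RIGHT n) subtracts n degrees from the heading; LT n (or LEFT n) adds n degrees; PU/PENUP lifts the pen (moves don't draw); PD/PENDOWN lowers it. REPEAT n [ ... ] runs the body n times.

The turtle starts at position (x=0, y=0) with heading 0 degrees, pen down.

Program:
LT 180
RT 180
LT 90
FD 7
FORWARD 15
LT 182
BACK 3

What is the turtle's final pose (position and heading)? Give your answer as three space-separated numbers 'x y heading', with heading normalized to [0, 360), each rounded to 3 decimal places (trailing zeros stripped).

Answer: -0.105 24.998 272

Derivation:
Executing turtle program step by step:
Start: pos=(0,0), heading=0, pen down
LT 180: heading 0 -> 180
RT 180: heading 180 -> 0
LT 90: heading 0 -> 90
FD 7: (0,0) -> (0,7) [heading=90, draw]
FD 15: (0,7) -> (0,22) [heading=90, draw]
LT 182: heading 90 -> 272
BK 3: (0,22) -> (-0.105,24.998) [heading=272, draw]
Final: pos=(-0.105,24.998), heading=272, 3 segment(s) drawn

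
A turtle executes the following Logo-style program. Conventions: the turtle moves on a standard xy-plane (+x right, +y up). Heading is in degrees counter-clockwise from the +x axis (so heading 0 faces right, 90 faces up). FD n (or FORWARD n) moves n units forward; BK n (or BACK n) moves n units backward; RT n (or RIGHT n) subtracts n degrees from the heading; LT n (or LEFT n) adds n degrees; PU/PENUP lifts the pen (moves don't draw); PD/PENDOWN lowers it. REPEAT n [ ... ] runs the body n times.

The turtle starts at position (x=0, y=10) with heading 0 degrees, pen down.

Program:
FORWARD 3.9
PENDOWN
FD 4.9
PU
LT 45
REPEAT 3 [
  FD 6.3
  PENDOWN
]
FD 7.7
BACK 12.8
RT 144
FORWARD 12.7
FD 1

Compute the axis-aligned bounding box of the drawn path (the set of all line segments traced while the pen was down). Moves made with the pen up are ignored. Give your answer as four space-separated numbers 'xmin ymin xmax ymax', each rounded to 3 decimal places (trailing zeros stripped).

Executing turtle program step by step:
Start: pos=(0,10), heading=0, pen down
FD 3.9: (0,10) -> (3.9,10) [heading=0, draw]
PD: pen down
FD 4.9: (3.9,10) -> (8.8,10) [heading=0, draw]
PU: pen up
LT 45: heading 0 -> 45
REPEAT 3 [
  -- iteration 1/3 --
  FD 6.3: (8.8,10) -> (13.255,14.455) [heading=45, move]
  PD: pen down
  -- iteration 2/3 --
  FD 6.3: (13.255,14.455) -> (17.71,18.91) [heading=45, draw]
  PD: pen down
  -- iteration 3/3 --
  FD 6.3: (17.71,18.91) -> (22.164,23.364) [heading=45, draw]
  PD: pen down
]
FD 7.7: (22.164,23.364) -> (27.609,28.809) [heading=45, draw]
BK 12.8: (27.609,28.809) -> (18.558,19.758) [heading=45, draw]
RT 144: heading 45 -> 261
FD 12.7: (18.558,19.758) -> (16.571,7.214) [heading=261, draw]
FD 1: (16.571,7.214) -> (16.415,6.227) [heading=261, draw]
Final: pos=(16.415,6.227), heading=261, 8 segment(s) drawn

Segment endpoints: x in {0, 3.9, 8.8, 13.255, 16.415, 16.571, 17.71, 18.558, 22.164, 27.609}, y in {6.227, 7.214, 10, 14.455, 18.91, 19.758, 23.364, 28.809}
xmin=0, ymin=6.227, xmax=27.609, ymax=28.809

Answer: 0 6.227 27.609 28.809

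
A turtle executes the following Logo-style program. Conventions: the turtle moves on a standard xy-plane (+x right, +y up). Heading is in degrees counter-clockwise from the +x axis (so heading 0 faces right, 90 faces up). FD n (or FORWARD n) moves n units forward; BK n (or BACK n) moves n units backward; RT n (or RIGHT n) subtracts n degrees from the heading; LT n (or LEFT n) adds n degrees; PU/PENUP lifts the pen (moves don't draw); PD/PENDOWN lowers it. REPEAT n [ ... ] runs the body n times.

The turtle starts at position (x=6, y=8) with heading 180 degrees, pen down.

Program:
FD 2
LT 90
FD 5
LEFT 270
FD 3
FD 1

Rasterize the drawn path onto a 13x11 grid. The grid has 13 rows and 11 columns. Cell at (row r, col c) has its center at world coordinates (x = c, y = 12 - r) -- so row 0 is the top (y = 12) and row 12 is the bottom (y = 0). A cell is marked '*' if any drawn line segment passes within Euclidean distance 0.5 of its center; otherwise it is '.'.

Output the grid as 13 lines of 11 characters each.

Answer: ...........
...........
...........
...........
....***....
....*......
....*......
....*......
....*......
*****......
...........
...........
...........

Derivation:
Segment 0: (6,8) -> (4,8)
Segment 1: (4,8) -> (4,3)
Segment 2: (4,3) -> (1,3)
Segment 3: (1,3) -> (-0,3)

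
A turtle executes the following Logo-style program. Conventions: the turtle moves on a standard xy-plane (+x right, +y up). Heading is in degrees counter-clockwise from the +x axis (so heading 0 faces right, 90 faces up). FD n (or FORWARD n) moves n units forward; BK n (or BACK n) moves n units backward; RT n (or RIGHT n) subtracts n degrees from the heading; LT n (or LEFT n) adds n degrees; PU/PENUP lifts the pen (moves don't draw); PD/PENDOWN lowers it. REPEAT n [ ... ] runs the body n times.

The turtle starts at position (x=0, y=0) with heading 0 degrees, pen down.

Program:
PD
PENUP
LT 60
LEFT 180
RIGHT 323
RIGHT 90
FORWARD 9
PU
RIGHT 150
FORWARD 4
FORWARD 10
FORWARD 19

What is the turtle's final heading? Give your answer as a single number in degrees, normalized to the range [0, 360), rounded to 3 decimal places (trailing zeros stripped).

Answer: 37

Derivation:
Executing turtle program step by step:
Start: pos=(0,0), heading=0, pen down
PD: pen down
PU: pen up
LT 60: heading 0 -> 60
LT 180: heading 60 -> 240
RT 323: heading 240 -> 277
RT 90: heading 277 -> 187
FD 9: (0,0) -> (-8.933,-1.097) [heading=187, move]
PU: pen up
RT 150: heading 187 -> 37
FD 4: (-8.933,-1.097) -> (-5.738,1.31) [heading=37, move]
FD 10: (-5.738,1.31) -> (2.248,7.329) [heading=37, move]
FD 19: (2.248,7.329) -> (17.422,18.763) [heading=37, move]
Final: pos=(17.422,18.763), heading=37, 0 segment(s) drawn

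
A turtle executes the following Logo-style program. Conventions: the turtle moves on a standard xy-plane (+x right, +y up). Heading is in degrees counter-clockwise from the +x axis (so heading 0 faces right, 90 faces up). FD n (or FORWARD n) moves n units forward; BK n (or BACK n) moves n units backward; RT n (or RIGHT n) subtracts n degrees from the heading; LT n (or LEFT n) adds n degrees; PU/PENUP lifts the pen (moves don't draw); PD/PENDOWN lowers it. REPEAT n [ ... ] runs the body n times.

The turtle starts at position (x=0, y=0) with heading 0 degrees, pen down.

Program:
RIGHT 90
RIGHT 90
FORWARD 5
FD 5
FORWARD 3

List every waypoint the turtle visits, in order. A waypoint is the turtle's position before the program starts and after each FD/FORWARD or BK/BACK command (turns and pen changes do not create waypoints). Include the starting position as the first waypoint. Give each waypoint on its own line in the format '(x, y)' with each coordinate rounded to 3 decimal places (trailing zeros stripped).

Executing turtle program step by step:
Start: pos=(0,0), heading=0, pen down
RT 90: heading 0 -> 270
RT 90: heading 270 -> 180
FD 5: (0,0) -> (-5,0) [heading=180, draw]
FD 5: (-5,0) -> (-10,0) [heading=180, draw]
FD 3: (-10,0) -> (-13,0) [heading=180, draw]
Final: pos=(-13,0), heading=180, 3 segment(s) drawn
Waypoints (4 total):
(0, 0)
(-5, 0)
(-10, 0)
(-13, 0)

Answer: (0, 0)
(-5, 0)
(-10, 0)
(-13, 0)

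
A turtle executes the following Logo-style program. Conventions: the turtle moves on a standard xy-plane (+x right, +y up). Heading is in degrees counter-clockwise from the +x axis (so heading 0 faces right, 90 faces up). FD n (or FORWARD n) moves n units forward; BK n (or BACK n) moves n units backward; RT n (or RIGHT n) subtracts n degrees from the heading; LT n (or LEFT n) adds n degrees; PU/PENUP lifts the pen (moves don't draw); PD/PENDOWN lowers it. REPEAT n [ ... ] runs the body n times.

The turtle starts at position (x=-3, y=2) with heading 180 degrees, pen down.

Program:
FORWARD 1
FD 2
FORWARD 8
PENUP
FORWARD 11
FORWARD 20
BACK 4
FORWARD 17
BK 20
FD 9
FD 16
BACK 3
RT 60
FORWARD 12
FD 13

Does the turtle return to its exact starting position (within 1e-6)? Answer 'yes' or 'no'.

Executing turtle program step by step:
Start: pos=(-3,2), heading=180, pen down
FD 1: (-3,2) -> (-4,2) [heading=180, draw]
FD 2: (-4,2) -> (-6,2) [heading=180, draw]
FD 8: (-6,2) -> (-14,2) [heading=180, draw]
PU: pen up
FD 11: (-14,2) -> (-25,2) [heading=180, move]
FD 20: (-25,2) -> (-45,2) [heading=180, move]
BK 4: (-45,2) -> (-41,2) [heading=180, move]
FD 17: (-41,2) -> (-58,2) [heading=180, move]
BK 20: (-58,2) -> (-38,2) [heading=180, move]
FD 9: (-38,2) -> (-47,2) [heading=180, move]
FD 16: (-47,2) -> (-63,2) [heading=180, move]
BK 3: (-63,2) -> (-60,2) [heading=180, move]
RT 60: heading 180 -> 120
FD 12: (-60,2) -> (-66,12.392) [heading=120, move]
FD 13: (-66,12.392) -> (-72.5,23.651) [heading=120, move]
Final: pos=(-72.5,23.651), heading=120, 3 segment(s) drawn

Start position: (-3, 2)
Final position: (-72.5, 23.651)
Distance = 72.794; >= 1e-6 -> NOT closed

Answer: no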